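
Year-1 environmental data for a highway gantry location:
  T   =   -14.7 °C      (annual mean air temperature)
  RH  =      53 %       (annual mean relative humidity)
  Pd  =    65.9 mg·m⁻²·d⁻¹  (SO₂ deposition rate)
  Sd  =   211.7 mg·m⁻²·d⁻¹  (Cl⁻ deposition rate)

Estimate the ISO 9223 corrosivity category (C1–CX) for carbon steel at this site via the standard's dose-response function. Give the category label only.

C2

carbon steel: T≤10 °C ⇒ hinge +0.150·(-14.7−10) = -3.7050
  SO₂ term: 1.77·65.9^0.52·exp(0.02·53-3.7050) = 1.109
  Cl⁻ term: 0.102·211.7^0.62·exp(0.033·53+0.04·-14.7) = 9.011
  r_corr = 1.109 + 9.011 = 10.12 μm/a
ISO 9223 Table 2 (carbon steel): 1.3 < 10.1 ≤ 25 μm/a ⇒ C2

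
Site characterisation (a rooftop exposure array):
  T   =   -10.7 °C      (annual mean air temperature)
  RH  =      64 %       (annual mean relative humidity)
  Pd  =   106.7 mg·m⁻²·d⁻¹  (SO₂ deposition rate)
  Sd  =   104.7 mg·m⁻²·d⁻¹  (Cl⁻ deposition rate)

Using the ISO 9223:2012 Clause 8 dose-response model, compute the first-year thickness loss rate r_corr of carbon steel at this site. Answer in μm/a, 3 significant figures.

carbon steel: temperature factor f = +0.150·(-20.7) = -3.1050
  sulphur-dioxide contribution → 3.236 μm/a
  chloride contribution → 9.825 μm/a
  total first-year rate 13.06 μm/a

r_corr = 13.1 μm/a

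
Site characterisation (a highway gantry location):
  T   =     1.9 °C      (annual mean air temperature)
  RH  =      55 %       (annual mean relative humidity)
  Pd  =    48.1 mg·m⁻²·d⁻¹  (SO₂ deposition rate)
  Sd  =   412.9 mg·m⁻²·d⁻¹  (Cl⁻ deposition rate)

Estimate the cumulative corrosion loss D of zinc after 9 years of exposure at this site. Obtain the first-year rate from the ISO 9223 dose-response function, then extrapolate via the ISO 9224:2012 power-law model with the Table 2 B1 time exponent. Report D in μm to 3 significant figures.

D(9) = 9.81 μm

zinc: f(T) = +0.038·(T−10) [T≤10 °C] = -0.3078
  sulphur-dioxide contribution → 0.6544 μm/a
  chloride contribution → 0.9892 μm/a
  total first-year rate 1.644 μm/a
ISO 9224: D(t) = r_corr · t^b with b = 0.813 (zinc, B1)
  D(9) = 1.644 × 9^0.813 = 1.644 × 5.968 = 9.808 μm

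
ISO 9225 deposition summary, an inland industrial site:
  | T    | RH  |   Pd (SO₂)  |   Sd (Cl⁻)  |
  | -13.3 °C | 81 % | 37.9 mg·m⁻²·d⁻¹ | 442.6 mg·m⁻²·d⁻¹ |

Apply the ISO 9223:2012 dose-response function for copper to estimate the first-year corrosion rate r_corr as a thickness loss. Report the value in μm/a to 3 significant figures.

r_corr = 0.597 μm/a

copper: f(T) = +0.126·(T−10) [T≤10 °C] = -2.9358
  SO₂ term: 0.0053·37.9^0.26·exp(0.059·81-2.9358) = 0.08614
  Sd branch = 0.01025·Sd^0.27·e^(0.036·RH+0.049·T) = 0.5111 μm/a
  r_corr = 0.08614 + 0.5111 = 0.5973 μm/a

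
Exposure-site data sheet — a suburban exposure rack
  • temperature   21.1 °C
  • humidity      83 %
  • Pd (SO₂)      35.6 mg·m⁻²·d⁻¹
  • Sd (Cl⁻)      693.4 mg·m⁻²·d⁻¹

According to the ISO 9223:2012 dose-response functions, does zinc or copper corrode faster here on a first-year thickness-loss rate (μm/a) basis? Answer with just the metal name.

zinc

zinc: f(T) = -0.071·(T−10) [T>10 °C] = -0.7881
  sulphur-dioxide contribution → 1.286 μm/a
  chloride contribution → 8.505 μm/a
  total first-year rate 9.791 μm/a
copper: f(T) = -0.080·(T−10) [T>10 °C] = -0.8880
  sulphur-dioxide contribution → 0.7392 μm/a
  chloride contribution → 3.346 μm/a
  total first-year rate 4.085 μm/a
Ordering by μm/a: zinc (9.79) > copper (4.08)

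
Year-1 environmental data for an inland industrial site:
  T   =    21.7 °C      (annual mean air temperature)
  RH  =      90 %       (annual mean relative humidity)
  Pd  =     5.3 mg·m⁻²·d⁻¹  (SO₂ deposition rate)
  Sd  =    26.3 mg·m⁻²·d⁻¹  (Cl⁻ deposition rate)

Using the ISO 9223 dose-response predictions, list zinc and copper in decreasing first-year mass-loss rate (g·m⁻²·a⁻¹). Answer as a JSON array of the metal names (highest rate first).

zinc: f(T) = -0.071·(T−10) [T>10 °C] = -0.8307
  sulphur-dioxide contribution → 0.7353 μm/a
  chloride contribution → 1.466 μm/a
  total first-year rate 2.201 μm/a
  mass loss = 2.201 μm/a × 7.14 g/cm³ = 15.72 g·m⁻²·a⁻¹
copper: f(T) = -0.080·(T−10) [T>10 °C] = -0.9360
  sulphur-dioxide contribution → 0.6489 μm/a
  chloride contribution → 1.832 μm/a
  total first-year rate 2.481 μm/a
  mass loss = 2.481 μm/a × 8.96 g/cm³ = 22.23 g·m⁻²·a⁻¹
Ordering by g·m⁻²·a⁻¹: copper (22.2) > zinc (15.7)

["copper", "zinc"]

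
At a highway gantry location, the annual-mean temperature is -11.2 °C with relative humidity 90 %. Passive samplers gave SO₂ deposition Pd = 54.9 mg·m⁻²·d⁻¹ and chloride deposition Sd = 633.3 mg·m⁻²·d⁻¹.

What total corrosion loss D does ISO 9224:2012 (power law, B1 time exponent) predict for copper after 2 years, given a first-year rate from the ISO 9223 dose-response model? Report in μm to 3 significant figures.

D(2) = 1.70 μm

copper: temperature factor f = +0.126·(-21.2) = -2.6712
  SO₂ term: 0.0053·54.9^0.26·exp(0.059·90-2.6712) = 0.2102
  Sd branch = 0.01025·Sd^0.27·e^(0.036·RH+0.049·T) = 0.8628 μm/a
  sum: 0.2102 + 0.8628 → r_corr = 1.073 μm/a
Long-term exponent b (ISO 9224 Table 2, B1) = 0.667
  D(2) = 1.073 × 2^0.667 = 1.073 × 1.588 = 1.704 μm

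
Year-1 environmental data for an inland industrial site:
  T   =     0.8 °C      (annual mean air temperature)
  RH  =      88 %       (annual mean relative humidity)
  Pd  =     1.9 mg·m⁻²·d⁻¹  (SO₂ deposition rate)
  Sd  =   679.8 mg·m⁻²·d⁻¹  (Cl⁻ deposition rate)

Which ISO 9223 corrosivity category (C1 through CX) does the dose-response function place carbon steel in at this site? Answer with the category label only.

carbon steel: temperature factor f = +0.150·(-9.2) = -1.3800
  sulphur-dioxide contribution → 3.614 μm/a
  chloride contribution → 109.6 μm/a
  ⇒ r_corr(carbon steel) = 113.2 μm/a
Category bounds: 80…200 μm/a bracket r_corr ⇒ C5

C5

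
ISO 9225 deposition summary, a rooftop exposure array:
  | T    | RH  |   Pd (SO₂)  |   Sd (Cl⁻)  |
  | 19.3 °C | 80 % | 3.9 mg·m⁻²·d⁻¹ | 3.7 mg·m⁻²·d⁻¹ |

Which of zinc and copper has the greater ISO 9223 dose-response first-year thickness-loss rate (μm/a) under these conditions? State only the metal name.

zinc: f(T) = -0.071·(T−10) [T>10 °C] = -0.6603
  Pd branch = 0.0129·Pd^0.44·e^(0.046·RH+f) = 0.4809 μm/a
  Cl⁻ term: 0.0175·3.7^0.57·exp(0.008·80+0.085·19.3) = 0.3608
  r_corr = 0.4809 + 0.3608 = 0.8418 μm/a
copper: T>10 °C ⇒ hinge -0.080·(19.3−10) = -0.7440
  SO₂ term: 0.0053·3.9^0.26·exp(0.059·80-0.7440) = 0.4024
  Sd branch = 0.01025·Sd^0.27·e^(0.036·RH+0.049·T) = 0.6693 μm/a
  r_corr = 0.4024 + 0.6693 = 1.072 μm/a
Ordering by μm/a: copper (1.07) > zinc (0.842)

copper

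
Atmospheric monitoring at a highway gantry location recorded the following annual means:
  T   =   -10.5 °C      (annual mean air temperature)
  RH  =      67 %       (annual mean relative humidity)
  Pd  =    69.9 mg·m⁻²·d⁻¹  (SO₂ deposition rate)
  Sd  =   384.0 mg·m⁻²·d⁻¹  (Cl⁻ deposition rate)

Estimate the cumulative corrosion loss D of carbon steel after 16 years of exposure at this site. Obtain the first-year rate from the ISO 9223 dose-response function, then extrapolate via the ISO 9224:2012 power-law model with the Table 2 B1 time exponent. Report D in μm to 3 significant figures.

D(16) = 116 μm

carbon steel: f(T) = +0.150·(T−10) [T≤10 °C] = -3.0750
  sulphur-dioxide contribution → 2.842 μm/a
  chloride contribution → 24.47 μm/a
  total first-year rate 27.32 μm/a
Long-term exponent b (ISO 9224 Table 2, B1) = 0.523
  D(16) = 27.32 × 16^0.523 = 27.32 × 4.263 = 116.5 μm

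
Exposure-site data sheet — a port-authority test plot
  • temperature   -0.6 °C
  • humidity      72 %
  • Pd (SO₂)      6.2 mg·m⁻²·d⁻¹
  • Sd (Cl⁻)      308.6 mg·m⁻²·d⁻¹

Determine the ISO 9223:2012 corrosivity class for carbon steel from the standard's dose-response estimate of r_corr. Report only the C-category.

C3

carbon steel: f(T) = +0.150·(T−10) [T≤10 °C] = -1.5900
  Pd branch = 1.77·Pd^0.52·e^(0.02·RH+f) = 3.934 μm/a
  Sd branch = 0.102·Sd^0.62·e^(0.033·RH+0.04·T) = 37.45 μm/a
  r_corr = 3.934 + 37.45 = 41.39 μm/a
Category bounds: 25…50 μm/a bracket r_corr ⇒ C3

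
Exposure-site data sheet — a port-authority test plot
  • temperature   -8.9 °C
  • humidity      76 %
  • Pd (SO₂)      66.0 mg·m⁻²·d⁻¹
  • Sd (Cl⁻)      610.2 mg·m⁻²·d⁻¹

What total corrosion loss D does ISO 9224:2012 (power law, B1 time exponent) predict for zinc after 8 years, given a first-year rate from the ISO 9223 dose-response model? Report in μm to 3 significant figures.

zinc: temperature factor f = +0.038·(-18.9) = -0.7182
  sulphur-dioxide contribution → 1.311 μm/a
  chloride contribution → 0.5838 μm/a
  ⇒ r_corr(zinc) = 1.895 μm/a
ISO 9224: D(t) = r_corr · t^b with b = 0.813 (zinc, B1)
  D(8) = 1.895 × 8^0.813 = 1.895 × 5.423 = 10.27 μm

D(8) = 10.3 μm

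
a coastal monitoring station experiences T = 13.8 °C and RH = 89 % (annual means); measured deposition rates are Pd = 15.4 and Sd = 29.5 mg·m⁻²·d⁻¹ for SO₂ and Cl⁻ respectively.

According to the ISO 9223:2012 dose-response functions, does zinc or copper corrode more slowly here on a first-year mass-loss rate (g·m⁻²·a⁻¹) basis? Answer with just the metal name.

zinc

zinc: temperature factor f = -0.071·(3.8) = -0.2698
  SO₂ term: 0.0129·15.4^0.44·exp(0.046·89-0.2698) = 1.968
  Sd branch = 0.0175·Sd^0.57·e^(0.008·RH+0.085·T) = 0.7934 μm/a
  r_corr = 1.968 + 0.7934 = 2.761 μm/a
  mass loss = 2.761 μm/a × 7.14 g/cm³ = 19.71 g·m⁻²·a⁻¹
copper: T>10 °C ⇒ hinge -0.080·(13.8−10) = -0.3040
  Pd branch = 0.0053·Pd^0.26·e^(0.059·RH+f) = 1.519 μm/a
  Cl⁻ term: 0.01025·29.5^0.27·exp(0.036·89+0.049·13.8) = 1.238
  r_corr = 1.519 + 1.238 = 2.757 μm/a
  mass loss = 2.757 μm/a × 8.96 g/cm³ = 24.7 g·m⁻²·a⁻¹
Ordering by g·m⁻²·a⁻¹: copper (24.7) > zinc (19.7)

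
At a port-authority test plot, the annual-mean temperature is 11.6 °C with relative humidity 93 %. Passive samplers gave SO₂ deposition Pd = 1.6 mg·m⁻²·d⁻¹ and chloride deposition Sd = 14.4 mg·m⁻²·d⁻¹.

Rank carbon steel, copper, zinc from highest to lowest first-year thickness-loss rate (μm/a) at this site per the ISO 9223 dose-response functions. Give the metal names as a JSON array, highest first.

carbon steel: T>10 °C ⇒ hinge -0.054·(11.6−10) = -0.0864
  sulphur-dioxide contribution → 13.32 μm/a
  chloride contribution → 18.25 μm/a
  ⇒ r_corr(carbon steel) = 31.56 μm/a
copper: temperature factor f = -0.080·(1.6) = -0.1280
  sulphur-dioxide contribution → 1.273 μm/a
  chloride contribution → 1.058 μm/a
  total first-year rate 2.33 μm/a
zinc: T>10 °C ⇒ hinge -0.071·(11.6−10) = -0.1136
  sulphur-dioxide contribution → 1.021 μm/a
  chloride contribution → 0.4515 μm/a
  ⇒ r_corr(zinc) = 1.472 μm/a
Ordering by μm/a: carbon steel (31.6) > copper (2.33) > zinc (1.47)

["carbon steel", "copper", "zinc"]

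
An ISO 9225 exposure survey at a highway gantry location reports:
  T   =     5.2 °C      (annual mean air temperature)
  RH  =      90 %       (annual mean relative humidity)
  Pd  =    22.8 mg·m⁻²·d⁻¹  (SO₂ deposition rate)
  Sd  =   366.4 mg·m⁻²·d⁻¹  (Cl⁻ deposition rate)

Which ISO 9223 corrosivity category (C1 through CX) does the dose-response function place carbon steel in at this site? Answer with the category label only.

C5

carbon steel: T≤10 °C ⇒ hinge +0.150·(5.2−10) = -0.7200
  sulphur-dioxide contribution → 26.49 μm/a
  chloride contribution → 95.16 μm/a
  ⇒ r_corr(carbon steel) = 121.7 μm/a
122 μm/a falls in (80, 200] for carbon steel → category C5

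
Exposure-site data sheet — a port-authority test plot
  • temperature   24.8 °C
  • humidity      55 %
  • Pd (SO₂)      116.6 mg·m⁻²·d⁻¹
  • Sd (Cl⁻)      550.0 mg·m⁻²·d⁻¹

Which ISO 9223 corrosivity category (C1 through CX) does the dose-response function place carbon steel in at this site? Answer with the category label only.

C5

carbon steel: f(T) = -0.054·(T−10) [T>10 °C] = -0.7992
  sulphur-dioxide contribution → 28.4 μm/a
  chloride contribution → 84.47 μm/a
  total first-year rate 112.9 μm/a
113 μm/a falls in (80, 200] for carbon steel → category C5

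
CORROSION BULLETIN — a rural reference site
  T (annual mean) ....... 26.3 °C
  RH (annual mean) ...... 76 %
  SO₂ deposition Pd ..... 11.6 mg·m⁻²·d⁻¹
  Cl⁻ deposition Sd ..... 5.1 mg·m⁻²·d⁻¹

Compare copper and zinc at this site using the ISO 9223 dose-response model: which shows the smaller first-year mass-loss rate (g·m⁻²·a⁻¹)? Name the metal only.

zinc

copper: temperature factor f = -0.080·(16.3) = -1.3040
  Pd branch = 0.0053·Pd^0.26·e^(0.059·RH+f) = 0.241 μm/a
  Cl⁻ term: 0.01025·5.1^0.27·exp(0.036·76+0.049·26.3) = 0.8906
  r_corr = 0.241 + 0.8906 = 1.132 μm/a
  mass loss = 1.132 μm/a × 8.96 g/cm³ = 10.14 g·m⁻²·a⁻¹
zinc: T>10 °C ⇒ hinge -0.071·(26.3−10) = -1.1573
  Pd branch = 0.0129·Pd^0.44·e^(0.046·RH+f) = 0.3932 μm/a
  Cl⁻ term: 0.0175·5.1^0.57·exp(0.008·76+0.085·26.3) = 0.7608
  sum: 0.3932 + 0.7608 → r_corr = 1.154 μm/a
  mass loss = 1.154 μm/a × 7.14 g/cm³ = 8.24 g·m⁻²·a⁻¹
Ordering by g·m⁻²·a⁻¹: copper (10.1) > zinc (8.24)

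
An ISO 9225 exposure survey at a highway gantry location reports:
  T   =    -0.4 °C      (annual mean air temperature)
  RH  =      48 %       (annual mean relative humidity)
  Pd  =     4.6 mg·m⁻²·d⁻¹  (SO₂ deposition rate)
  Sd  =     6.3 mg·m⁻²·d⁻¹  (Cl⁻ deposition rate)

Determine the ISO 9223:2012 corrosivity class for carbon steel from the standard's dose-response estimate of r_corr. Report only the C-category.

carbon steel: f(T) = +0.150·(T−10) [T≤10 °C] = -1.5600
  sulphur-dioxide contribution → 2.148 μm/a
  chloride contribution → 1.532 μm/a
  ⇒ r_corr(carbon steel) = 3.68 μm/a
ISO 9223 Table 2 (carbon steel): 1.3 < 3.68 ≤ 25 μm/a ⇒ C2

C2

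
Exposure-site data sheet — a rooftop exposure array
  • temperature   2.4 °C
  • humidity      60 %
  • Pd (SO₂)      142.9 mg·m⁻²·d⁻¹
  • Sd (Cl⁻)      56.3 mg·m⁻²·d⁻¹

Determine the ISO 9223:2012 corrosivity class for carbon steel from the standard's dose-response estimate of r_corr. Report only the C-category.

C3

carbon steel: temperature factor f = +0.150·(-7.6) = -1.1400
  Pd branch = 1.77·Pd^0.52·e^(0.02·RH+f) = 24.81 μm/a
  Sd branch = 0.102·Sd^0.62·e^(0.033·RH+0.04·T) = 9.897 μm/a
  sum: 24.81 + 9.897 → r_corr = 34.71 μm/a
34.7 μm/a falls in (25, 50] for carbon steel → category C3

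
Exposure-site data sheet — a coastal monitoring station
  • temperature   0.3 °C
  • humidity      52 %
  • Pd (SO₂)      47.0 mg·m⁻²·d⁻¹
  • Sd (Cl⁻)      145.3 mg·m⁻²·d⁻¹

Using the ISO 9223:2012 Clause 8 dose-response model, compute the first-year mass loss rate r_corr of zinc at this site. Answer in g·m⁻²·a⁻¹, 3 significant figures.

r_corr = 7.11 g·m⁻²·a⁻¹

zinc: T≤10 °C ⇒ hinge +0.038·(0.3−10) = -0.3686
  SO₂ term: 0.0129·47.0^0.44·exp(0.046·52-0.3686) = 0.531
  Cl⁻ term: 0.0175·145.3^0.57·exp(0.008·52+0.085·0.3) = 0.4648
  sum: 0.531 + 0.4648 → r_corr = 0.9958 μm/a
Convert to mass loss: 0.9958 μm/a × 7.14 g/cm³ = 7.11 g·m⁻²·a⁻¹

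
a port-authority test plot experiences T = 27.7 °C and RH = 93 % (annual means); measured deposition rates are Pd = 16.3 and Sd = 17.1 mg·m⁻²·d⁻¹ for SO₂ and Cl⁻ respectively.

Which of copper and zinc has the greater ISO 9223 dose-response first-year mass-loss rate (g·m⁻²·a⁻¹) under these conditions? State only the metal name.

copper

copper: T>10 °C ⇒ hinge -0.080·(27.7−10) = -1.4160
  sulphur-dioxide contribution → 0.6419 μm/a
  chloride contribution → 2.438 μm/a
  ⇒ r_corr(copper) = 3.08 μm/a
  mass loss = 3.08 μm/a × 8.96 g/cm³ = 27.6 g·m⁻²·a⁻¹
zinc: temperature factor f = -0.071·(17.7) = -1.2567
  sulphur-dioxide contribution → 0.9038 μm/a
  chloride contribution → 1.957 μm/a
  ⇒ r_corr(zinc) = 2.86 μm/a
  mass loss = 2.86 μm/a × 7.14 g/cm³ = 20.42 g·m⁻²·a⁻¹
Ordering by g·m⁻²·a⁻¹: copper (27.6) > zinc (20.4)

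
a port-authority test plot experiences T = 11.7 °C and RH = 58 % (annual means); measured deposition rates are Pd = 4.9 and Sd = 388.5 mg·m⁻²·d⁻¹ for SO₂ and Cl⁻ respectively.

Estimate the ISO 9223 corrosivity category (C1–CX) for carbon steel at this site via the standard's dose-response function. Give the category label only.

C4

carbon steel: T>10 °C ⇒ hinge -0.054·(11.7−10) = -0.0918
  sulphur-dioxide contribution → 11.77 μm/a
  chloride contribution → 44.52 μm/a
  total first-year rate 56.29 μm/a
56.3 μm/a falls in (50, 80] for carbon steel → category C4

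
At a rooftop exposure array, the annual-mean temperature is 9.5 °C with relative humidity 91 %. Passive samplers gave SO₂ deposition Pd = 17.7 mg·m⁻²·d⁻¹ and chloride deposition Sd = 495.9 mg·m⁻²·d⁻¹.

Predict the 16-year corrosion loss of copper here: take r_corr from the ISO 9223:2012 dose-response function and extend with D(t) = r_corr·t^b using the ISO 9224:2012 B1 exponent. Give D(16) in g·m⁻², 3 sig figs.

D(16) = 260 g·m⁻²

copper: f(T) = +0.126·(T−10) [T≤10 °C] = -0.0630
  SO₂ term: 0.0053·17.7^0.26·exp(0.059·91-0.0630) = 2.255
  Sd branch = 0.01025·Sd^0.27·e^(0.036·RH+0.049·T) = 2.309 μm/a
  sum: 2.255 + 2.309 → r_corr = 4.564 μm/a
Power-law: D(16) = r_corr · 16^0.667
  D(16) = 4.564 × 16^0.667 = 4.564 × 6.355 = 29 μm
  Mass loss = 29 μm × 8.96 g/cm³ = 259.9 g·m⁻²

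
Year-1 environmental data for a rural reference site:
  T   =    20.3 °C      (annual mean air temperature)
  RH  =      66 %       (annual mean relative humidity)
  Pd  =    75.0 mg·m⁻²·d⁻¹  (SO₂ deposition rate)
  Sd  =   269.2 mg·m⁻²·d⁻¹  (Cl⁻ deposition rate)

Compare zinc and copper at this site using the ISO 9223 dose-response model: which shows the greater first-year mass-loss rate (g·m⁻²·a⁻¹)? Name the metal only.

zinc

zinc: temperature factor f = -0.071·(10.3) = -0.7313
  sulphur-dioxide contribution → 0.864 μm/a
  chloride contribution → 4.044 μm/a
  ⇒ r_corr(zinc) = 4.909 μm/a
  mass loss = 4.909 μm/a × 7.14 g/cm³ = 35.05 g·m⁻²·a⁻¹
copper: f(T) = -0.080·(T−10) [T>10 °C] = -0.8240
  sulphur-dioxide contribution → 0.3508 μm/a
  chloride contribution → 1.351 μm/a
  total first-year rate 1.702 μm/a
  mass loss = 1.702 μm/a × 8.96 g/cm³ = 15.25 g·m⁻²·a⁻¹
Ordering by g·m⁻²·a⁻¹: zinc (35) > copper (15.3)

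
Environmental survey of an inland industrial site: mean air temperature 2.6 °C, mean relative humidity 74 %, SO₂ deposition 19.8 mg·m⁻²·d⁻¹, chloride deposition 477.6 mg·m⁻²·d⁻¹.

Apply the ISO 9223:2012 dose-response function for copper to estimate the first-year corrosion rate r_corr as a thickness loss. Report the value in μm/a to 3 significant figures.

r_corr = 1.24 μm/a

copper: T≤10 °C ⇒ hinge +0.126·(2.6−10) = -0.9324
  sulphur-dioxide contribution → 0.3569 μm/a
  chloride contribution → 0.8838 μm/a
  total first-year rate 1.241 μm/a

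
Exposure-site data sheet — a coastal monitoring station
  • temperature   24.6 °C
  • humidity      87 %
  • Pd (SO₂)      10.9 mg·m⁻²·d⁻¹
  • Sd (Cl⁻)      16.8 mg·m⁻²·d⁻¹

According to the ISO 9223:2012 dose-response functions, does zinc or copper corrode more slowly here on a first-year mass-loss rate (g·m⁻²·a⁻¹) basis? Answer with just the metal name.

zinc

zinc: f(T) = -0.071·(T−10) [T>10 °C] = -1.0366
  SO₂ term: 0.0129·10.9^0.44·exp(0.046·87-1.0366) = 0.716
  Cl⁻ term: 0.0175·16.8^0.57·exp(0.008·87+0.085·24.6) = 1.419
  r_corr = 0.716 + 1.419 = 2.135 μm/a
  mass loss = 2.135 μm/a × 7.14 g/cm³ = 15.24 g·m⁻²·a⁻¹
copper: T>10 °C ⇒ hinge -0.080·(24.6−10) = -1.1680
  Pd branch = 0.0053·Pd^0.26·e^(0.059·RH+f) = 0.52 μm/a
  Cl⁻ term: 0.01025·16.8^0.27·exp(0.036·87+0.049·24.6) = 1.68
  sum: 0.52 + 1.68 → r_corr = 2.2 μm/a
  mass loss = 2.2 μm/a × 8.96 g/cm³ = 19.71 g·m⁻²·a⁻¹
Ordering by g·m⁻²·a⁻¹: copper (19.7) > zinc (15.2)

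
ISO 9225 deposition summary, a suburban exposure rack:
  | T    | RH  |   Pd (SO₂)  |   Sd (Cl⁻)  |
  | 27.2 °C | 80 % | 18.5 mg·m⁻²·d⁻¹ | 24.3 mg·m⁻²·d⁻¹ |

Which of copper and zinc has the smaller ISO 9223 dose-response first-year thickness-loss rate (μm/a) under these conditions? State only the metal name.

copper: f(T) = -0.080·(T−10) [T>10 °C] = -1.3760
  SO₂ term: 0.0053·18.5^0.26·exp(0.059·80-1.3760) = 0.3206
  Cl⁻ term: 0.01025·24.3^0.27·exp(0.036·80+0.049·27.2) = 1.638
  r_corr = 0.3206 + 1.638 = 1.959 μm/a
zinc: T>10 °C ⇒ hinge -0.071·(27.2−10) = -1.2212
  SO₂ term: 0.0129·18.5^0.44·exp(0.046·80-1.2212) = 0.5445
  Cl⁻ term: 0.0175·24.3^0.57·exp(0.008·80+0.085·27.2) = 2.065
  sum: 0.5445 + 2.065 → r_corr = 2.609 μm/a
Ordering by μm/a: zinc (2.61) > copper (1.96)

copper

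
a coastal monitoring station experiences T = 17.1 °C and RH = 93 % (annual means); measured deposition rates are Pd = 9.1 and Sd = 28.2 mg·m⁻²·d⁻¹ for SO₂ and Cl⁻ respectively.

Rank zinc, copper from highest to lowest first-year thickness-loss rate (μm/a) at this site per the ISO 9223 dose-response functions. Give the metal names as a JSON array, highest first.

["copper", "zinc"]

zinc: T>10 °C ⇒ hinge -0.071·(17.1−10) = -0.5041
  sulphur-dioxide contribution → 1.484 μm/a
  chloride contribution → 1.057 μm/a
  total first-year rate 2.541 μm/a
copper: f(T) = -0.080·(T−10) [T>10 °C] = -0.5680
  sulphur-dioxide contribution → 1.288 μm/a
  chloride contribution → 1.66 μm/a
  ⇒ r_corr(copper) = 2.948 μm/a
Ordering by μm/a: copper (2.95) > zinc (2.54)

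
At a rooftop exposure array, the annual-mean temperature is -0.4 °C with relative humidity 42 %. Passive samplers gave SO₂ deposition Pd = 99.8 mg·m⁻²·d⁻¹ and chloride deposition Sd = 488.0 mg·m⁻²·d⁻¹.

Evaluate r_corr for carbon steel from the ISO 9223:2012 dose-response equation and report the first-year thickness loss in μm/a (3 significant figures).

r_corr = 28.1 μm/a

carbon steel: temperature factor f = +0.150·(-10.4) = -1.5600
  SO₂ term: 1.77·99.8^0.52·exp(0.02·42-1.5600) = 9.437
  Sd branch = 0.102·Sd^0.62·e^(0.033·RH+0.04·T) = 18.64 μm/a
  sum: 9.437 + 18.64 → r_corr = 28.08 μm/a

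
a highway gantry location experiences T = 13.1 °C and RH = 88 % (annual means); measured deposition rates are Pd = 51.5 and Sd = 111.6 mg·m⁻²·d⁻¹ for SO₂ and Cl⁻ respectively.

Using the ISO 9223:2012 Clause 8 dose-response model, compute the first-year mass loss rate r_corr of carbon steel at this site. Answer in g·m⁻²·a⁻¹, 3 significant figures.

r_corr = 989 g·m⁻²·a⁻¹

carbon steel: T>10 °C ⇒ hinge -0.054·(13.1−10) = -0.1674
  SO₂ term: 1.77·51.5^0.52·exp(0.02·88-0.1674) = 67.57
  Sd branch = 0.102·Sd^0.62·e^(0.033·RH+0.04·T) = 58.47 μm/a
  r_corr = 67.57 + 58.47 = 126 μm/a
Convert to mass loss: 126 μm/a × 7.85 g/cm³ = 989.4 g·m⁻²·a⁻¹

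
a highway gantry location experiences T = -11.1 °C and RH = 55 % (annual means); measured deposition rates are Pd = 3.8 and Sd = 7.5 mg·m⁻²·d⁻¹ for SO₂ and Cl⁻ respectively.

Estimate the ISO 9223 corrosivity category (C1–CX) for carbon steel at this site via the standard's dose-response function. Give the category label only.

carbon steel: f(T) = +0.150·(T−10) [T≤10 °C] = -3.1650
  Pd branch = 1.77·Pd^0.52·e^(0.02·RH+f) = 0.4494 μm/a
  Sd branch = 0.102·Sd^0.62·e^(0.033·RH+0.04·T) = 1.401 μm/a
  r_corr = 0.4494 + 1.401 = 1.851 μm/a
1.85 μm/a falls in (1.3, 25] for carbon steel → category C2

C2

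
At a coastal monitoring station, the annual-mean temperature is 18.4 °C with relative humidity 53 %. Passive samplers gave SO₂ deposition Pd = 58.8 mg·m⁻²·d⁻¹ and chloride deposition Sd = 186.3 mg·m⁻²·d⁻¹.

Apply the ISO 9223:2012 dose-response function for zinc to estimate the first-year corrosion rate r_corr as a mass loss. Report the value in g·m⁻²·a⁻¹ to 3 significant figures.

zinc: T>10 °C ⇒ hinge -0.071·(18.4−10) = -0.5964
  SO₂ term: 0.0129·58.8^0.44·exp(0.046·53-0.5964) = 0.4886
  Sd branch = 0.0175·Sd^0.57·e^(0.008·RH+0.085·T) = 2.514 μm/a
  r_corr = 0.4886 + 2.514 = 3.003 μm/a
Convert to mass loss: 3.003 μm/a × 7.14 g/cm³ = 21.44 g·m⁻²·a⁻¹

r_corr = 21.4 g·m⁻²·a⁻¹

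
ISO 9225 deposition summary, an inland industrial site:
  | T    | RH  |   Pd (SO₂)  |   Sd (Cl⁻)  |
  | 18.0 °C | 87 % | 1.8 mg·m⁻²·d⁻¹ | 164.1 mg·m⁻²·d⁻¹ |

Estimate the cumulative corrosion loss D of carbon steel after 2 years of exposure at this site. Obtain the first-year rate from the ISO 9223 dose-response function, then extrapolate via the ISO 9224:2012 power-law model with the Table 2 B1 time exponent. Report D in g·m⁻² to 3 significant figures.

carbon steel: temperature factor f = -0.054·(8.0) = -0.4320
  Pd branch = 1.77·Pd^0.52·e^(0.02·RH+f) = 8.887 μm/a
  Cl⁻ term: 0.102·164.1^0.62·exp(0.033·87+0.04·18.0) = 87.4
  sum: 8.887 + 87.4 → r_corr = 96.29 μm/a
Long-term exponent b (ISO 9224 Table 2, B1) = 0.523
  D(2) = 96.29 × 2^0.523 = 96.29 × 1.437 = 138.4 μm
  Mass loss = 138.4 μm × 7.85 g/cm³ = 1086 g·m⁻²

D(2) = 1.09e+03 g·m⁻²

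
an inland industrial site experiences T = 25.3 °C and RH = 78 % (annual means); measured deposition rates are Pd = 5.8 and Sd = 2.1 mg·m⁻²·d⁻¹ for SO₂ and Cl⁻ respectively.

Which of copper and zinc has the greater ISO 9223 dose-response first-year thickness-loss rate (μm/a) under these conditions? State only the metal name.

copper: f(T) = -0.080·(T−10) [T>10 °C] = -1.2240
  SO₂ term: 0.0053·5.8^0.26·exp(0.059·78-1.2240) = 0.2454
  Cl⁻ term: 0.01025·2.1^0.27·exp(0.036·78+0.049·25.3) = 0.7172
  sum: 0.2454 + 0.7172 → r_corr = 0.9625 μm/a
zinc: temperature factor f = -0.071·(15.3) = -1.0863
  Pd branch = 0.0129·Pd^0.44·e^(0.046·RH+f) = 0.3412 μm/a
  Sd branch = 0.0175·Sd^0.57·e^(0.008·RH+0.085·T) = 0.4282 μm/a
  sum: 0.3412 + 0.4282 → r_corr = 0.7694 μm/a
Ordering by μm/a: copper (0.963) > zinc (0.769)

copper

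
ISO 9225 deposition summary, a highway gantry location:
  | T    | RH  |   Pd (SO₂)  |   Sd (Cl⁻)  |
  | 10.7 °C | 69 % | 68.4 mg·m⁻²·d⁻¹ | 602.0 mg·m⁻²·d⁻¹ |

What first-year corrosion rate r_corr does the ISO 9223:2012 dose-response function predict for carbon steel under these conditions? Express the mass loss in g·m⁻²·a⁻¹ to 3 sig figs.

r_corr = 1.11e+03 g·m⁻²·a⁻¹

carbon steel: T>10 °C ⇒ hinge -0.054·(10.7−10) = -0.0378
  Pd branch = 1.77·Pd^0.52·e^(0.02·RH+f) = 60.97 μm/a
  Cl⁻ term: 0.102·602.0^0.62·exp(0.033·69+0.04·10.7) = 80.67
  sum: 60.97 + 80.67 → r_corr = 141.6 μm/a
Convert to mass loss: 141.6 μm/a × 7.85 g/cm³ = 1112 g·m⁻²·a⁻¹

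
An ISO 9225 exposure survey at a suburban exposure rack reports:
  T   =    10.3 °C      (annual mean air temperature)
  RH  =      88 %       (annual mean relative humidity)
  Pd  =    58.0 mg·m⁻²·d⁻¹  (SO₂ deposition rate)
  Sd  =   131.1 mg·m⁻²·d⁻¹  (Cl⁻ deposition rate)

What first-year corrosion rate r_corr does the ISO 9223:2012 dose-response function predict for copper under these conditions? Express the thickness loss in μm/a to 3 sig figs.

r_corr = 4.18 μm/a

copper: T>10 °C ⇒ hinge -0.080·(10.3−10) = -0.0240
  sulphur-dioxide contribution → 2.674 μm/a
  chloride contribution → 1.505 μm/a
  ⇒ r_corr(copper) = 4.179 μm/a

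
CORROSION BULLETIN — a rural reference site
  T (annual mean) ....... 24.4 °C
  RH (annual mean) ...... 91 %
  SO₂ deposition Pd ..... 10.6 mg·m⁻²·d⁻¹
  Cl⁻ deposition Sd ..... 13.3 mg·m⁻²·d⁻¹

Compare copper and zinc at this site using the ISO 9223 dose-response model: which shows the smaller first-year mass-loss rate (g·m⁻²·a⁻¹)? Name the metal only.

copper: temperature factor f = -0.080·(14.4) = -1.1520
  SO₂ term: 0.0053·10.6^0.26·exp(0.059·91-1.1520) = 0.6642
  Cl⁻ term: 0.01025·13.3^0.27·exp(0.036·91+0.049·24.4) = 1.804
  r_corr = 0.6642 + 1.804 = 2.468 μm/a
  mass loss = 2.468 μm/a × 8.96 g/cm³ = 22.11 g·m⁻²·a⁻¹
zinc: f(T) = -0.071·(T−10) [T>10 °C] = -1.0224
  SO₂ term: 0.0129·10.6^0.44·exp(0.046·91-1.0224) = 0.8623
  Sd branch = 0.0175·Sd^0.57·e^(0.008·RH+0.085·T) = 1.26 μm/a
  r_corr = 0.8623 + 1.26 = 2.123 μm/a
  mass loss = 2.123 μm/a × 7.14 g/cm³ = 15.16 g·m⁻²·a⁻¹
Ordering by g·m⁻²·a⁻¹: copper (22.1) > zinc (15.2)

zinc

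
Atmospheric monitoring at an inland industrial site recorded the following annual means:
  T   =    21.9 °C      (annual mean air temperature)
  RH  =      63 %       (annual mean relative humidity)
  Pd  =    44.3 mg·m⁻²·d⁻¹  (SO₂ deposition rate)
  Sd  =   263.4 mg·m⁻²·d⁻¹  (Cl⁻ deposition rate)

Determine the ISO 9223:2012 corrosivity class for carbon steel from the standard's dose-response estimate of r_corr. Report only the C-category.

C5

carbon steel: T>10 °C ⇒ hinge -0.054·(21.9−10) = -0.6426
  sulphur-dioxide contribution → 23.56 μm/a
  chloride contribution → 62.05 μm/a
  ⇒ r_corr(carbon steel) = 85.61 μm/a
ISO 9223 Table 2 (carbon steel): 80 < 85.6 ≤ 200 μm/a ⇒ C5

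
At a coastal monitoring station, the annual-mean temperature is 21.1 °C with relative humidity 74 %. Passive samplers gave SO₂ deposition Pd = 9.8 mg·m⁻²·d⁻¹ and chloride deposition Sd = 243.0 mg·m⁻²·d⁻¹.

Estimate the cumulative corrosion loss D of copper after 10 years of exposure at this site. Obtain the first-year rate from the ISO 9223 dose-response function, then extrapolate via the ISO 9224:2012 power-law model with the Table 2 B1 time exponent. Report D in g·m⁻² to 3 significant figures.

copper: T>10 °C ⇒ hinge -0.080·(21.1−10) = -0.8880
  SO₂ term: 0.0053·9.8^0.26·exp(0.059·74-0.8880) = 0.3108
  Sd branch = 0.01025·Sd^0.27·e^(0.036·RH+0.049·T) = 1.823 μm/a
  r_corr = 0.3108 + 1.823 = 2.134 μm/a
ISO 9224: D(t) = r_corr · t^b with b = 0.667 (copper, B1)
  D(10) = 2.134 × 10^0.667 = 2.134 × 4.645 = 9.912 μm
  Mass loss = 9.912 μm × 8.96 g/cm³ = 88.81 g·m⁻²

D(10) = 88.8 g·m⁻²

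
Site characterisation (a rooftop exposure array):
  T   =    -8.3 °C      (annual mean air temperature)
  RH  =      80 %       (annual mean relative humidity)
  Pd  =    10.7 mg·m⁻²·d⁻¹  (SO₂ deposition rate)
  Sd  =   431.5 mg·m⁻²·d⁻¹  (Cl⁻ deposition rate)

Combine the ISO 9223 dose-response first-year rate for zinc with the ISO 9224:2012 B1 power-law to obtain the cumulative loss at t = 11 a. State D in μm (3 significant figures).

zinc: f(T) = +0.038·(T−10) [T≤10 °C] = -0.6954
  SO₂ term: 0.0129·10.7^0.44·exp(0.046·80-0.6954) = 0.724
  Cl⁻ term: 0.0175·431.5^0.57·exp(0.008·80+0.085·-8.3) = 0.5206
  r_corr = 0.724 + 0.5206 = 1.245 μm/a
Power-law: D(11) = r_corr · 11^0.813
  D(11) = 1.245 × 11^0.813 = 1.245 × 7.025 = 8.743 μm

D(11) = 8.74 μm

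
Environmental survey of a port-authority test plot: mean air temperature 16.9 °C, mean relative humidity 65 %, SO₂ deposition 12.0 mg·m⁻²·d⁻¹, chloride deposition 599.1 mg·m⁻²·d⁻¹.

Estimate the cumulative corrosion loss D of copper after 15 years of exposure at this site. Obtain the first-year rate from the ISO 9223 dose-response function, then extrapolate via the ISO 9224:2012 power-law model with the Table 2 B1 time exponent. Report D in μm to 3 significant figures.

D(15) = 9.98 μm

copper: temperature factor f = -0.080·(6.9) = -0.5520
  Pd branch = 0.0053·Pd^0.26·e^(0.059·RH+f) = 0.2696 μm/a
  Cl⁻ term: 0.01025·599.1^0.27·exp(0.036·65+0.049·16.9) = 1.369
  r_corr = 0.2696 + 1.369 = 1.639 μm/a
Power-law: D(15) = r_corr · 15^0.667
  D(15) = 1.639 × 15^0.667 = 1.639 × 6.088 = 9.978 μm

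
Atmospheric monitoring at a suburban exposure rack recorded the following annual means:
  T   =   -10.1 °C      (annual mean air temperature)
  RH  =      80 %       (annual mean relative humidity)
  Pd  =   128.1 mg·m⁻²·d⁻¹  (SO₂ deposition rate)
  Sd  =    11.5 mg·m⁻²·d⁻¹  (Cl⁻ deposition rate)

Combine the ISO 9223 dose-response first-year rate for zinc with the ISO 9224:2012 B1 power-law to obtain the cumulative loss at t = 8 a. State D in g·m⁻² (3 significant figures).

zinc: T≤10 °C ⇒ hinge +0.038·(-10.1−10) = -0.7638
  Pd branch = 0.0129·Pd^0.44·e^(0.046·RH+f) = 2.016 μm/a
  Sd branch = 0.0175·Sd^0.57·e^(0.008·RH+0.085·T) = 0.05659 μm/a
  r_corr = 2.016 + 0.05659 = 2.072 μm/a
ISO 9224: D(t) = r_corr · t^b with b = 0.813 (zinc, B1)
  D(8) = 2.072 × 8^0.813 = 2.072 × 5.423 = 11.24 μm
  Mass loss = 11.24 μm × 7.14 g/cm³ = 80.23 g·m⁻²

D(8) = 80.2 g·m⁻²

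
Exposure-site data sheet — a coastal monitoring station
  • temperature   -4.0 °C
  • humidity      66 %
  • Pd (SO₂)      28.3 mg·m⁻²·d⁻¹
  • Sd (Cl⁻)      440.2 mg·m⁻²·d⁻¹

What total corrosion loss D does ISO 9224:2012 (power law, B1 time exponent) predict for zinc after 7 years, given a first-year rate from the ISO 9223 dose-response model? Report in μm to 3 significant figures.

zinc: temperature factor f = +0.038·(-14.0) = -0.5320
  SO₂ term: 0.0129·28.3^0.44·exp(0.046·66-0.5320) = 0.6868
  Cl⁻ term: 0.0175·440.2^0.57·exp(0.008·66+0.085·-4.0) = 0.6785
  sum: 0.6868 + 0.6785 → r_corr = 1.365 μm/a
ISO 9224: D(t) = r_corr · t^b with b = 0.813 (zinc, B1)
  D(7) = 1.365 × 7^0.813 = 1.365 × 4.865 = 6.642 μm

D(7) = 6.64 μm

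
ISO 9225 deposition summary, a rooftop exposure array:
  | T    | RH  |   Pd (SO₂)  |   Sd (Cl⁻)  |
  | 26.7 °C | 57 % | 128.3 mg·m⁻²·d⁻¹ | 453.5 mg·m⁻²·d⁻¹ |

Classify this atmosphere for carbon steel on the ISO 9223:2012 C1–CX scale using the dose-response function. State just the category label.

carbon steel: T>10 °C ⇒ hinge -0.054·(26.7−10) = -0.9018
  SO₂ term: 1.77·128.3^0.52·exp(0.02·57-0.9018) = 28.03
  Sd branch = 0.102·Sd^0.62·e^(0.033·RH+0.04·T) = 86.38 μm/a
  sum: 28.03 + 86.38 → r_corr = 114.4 μm/a
ISO 9223 Table 2 (carbon steel): 80 < 114 ≤ 200 μm/a ⇒ C5

C5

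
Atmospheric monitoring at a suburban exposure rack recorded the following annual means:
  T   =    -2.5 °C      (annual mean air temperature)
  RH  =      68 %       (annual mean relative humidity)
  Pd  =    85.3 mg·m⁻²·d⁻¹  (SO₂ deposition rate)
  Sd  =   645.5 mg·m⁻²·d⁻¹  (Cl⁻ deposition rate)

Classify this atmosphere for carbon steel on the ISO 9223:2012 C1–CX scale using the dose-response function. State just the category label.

C4

carbon steel: temperature factor f = +0.150·(-12.5) = -1.8750
  Pd branch = 1.77·Pd^0.52·e^(0.02·RH+f) = 10.68 μm/a
  Sd branch = 0.102·Sd^0.62·e^(0.033·RH+0.04·T) = 48.07 μm/a
  r_corr = 10.68 + 48.07 = 58.74 μm/a
ISO 9223 Table 2 (carbon steel): 50 < 58.7 ≤ 80 μm/a ⇒ C4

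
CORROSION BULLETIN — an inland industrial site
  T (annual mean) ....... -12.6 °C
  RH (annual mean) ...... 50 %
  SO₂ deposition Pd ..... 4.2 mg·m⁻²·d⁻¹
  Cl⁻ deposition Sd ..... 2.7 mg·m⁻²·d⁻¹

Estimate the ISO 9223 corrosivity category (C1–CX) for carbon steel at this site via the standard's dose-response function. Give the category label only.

C1

carbon steel: f(T) = +0.150·(T−10) [T≤10 °C] = -3.3900
  SO₂ term: 1.77·4.2^0.52·exp(0.02·50-3.3900) = 0.3421
  Cl⁻ term: 0.102·2.7^0.62·exp(0.033·50+0.04·-12.6) = 0.5939
  sum: 0.3421 + 0.5939 → r_corr = 0.936 μm/a
0.936 μm/a falls in (0, 1.3] for carbon steel → category C1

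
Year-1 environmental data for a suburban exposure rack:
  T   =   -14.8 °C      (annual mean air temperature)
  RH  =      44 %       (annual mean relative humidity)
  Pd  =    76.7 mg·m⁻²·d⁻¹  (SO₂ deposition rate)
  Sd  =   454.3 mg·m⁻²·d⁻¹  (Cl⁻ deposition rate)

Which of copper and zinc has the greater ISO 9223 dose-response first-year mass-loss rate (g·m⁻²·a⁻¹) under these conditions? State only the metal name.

copper: f(T) = +0.126·(T−10) [T≤10 °C] = -3.1248
  Pd branch = 0.0053·Pd^0.26·e^(0.059·RH+f) = 0.009653 μm/a
  Cl⁻ term: 0.01025·454.3^0.27·exp(0.036·44+0.049·-14.8) = 0.1262
  r_corr = 0.009653 + 0.1262 = 0.1359 μm/a
  mass loss = 0.1359 μm/a × 8.96 g/cm³ = 1.218 g·m⁻²·a⁻¹
zinc: f(T) = +0.038·(T−10) [T≤10 °C] = -0.9424
  SO₂ term: 0.0129·76.7^0.44·exp(0.046·44-0.9424) = 0.2568
  Sd branch = 0.0175·Sd^0.57·e^(0.008·RH+0.085·T) = 0.2313 μm/a
  sum: 0.2568 + 0.2313 → r_corr = 0.4882 μm/a
  mass loss = 0.4882 μm/a × 7.14 g/cm³ = 3.485 g·m⁻²·a⁻¹
Ordering by g·m⁻²·a⁻¹: zinc (3.49) > copper (1.22)

zinc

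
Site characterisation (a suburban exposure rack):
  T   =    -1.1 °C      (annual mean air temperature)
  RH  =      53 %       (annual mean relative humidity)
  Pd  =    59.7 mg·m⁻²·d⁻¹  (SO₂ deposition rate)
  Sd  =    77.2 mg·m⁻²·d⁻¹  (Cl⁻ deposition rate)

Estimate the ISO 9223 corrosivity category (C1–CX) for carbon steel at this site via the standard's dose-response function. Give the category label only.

carbon steel: T≤10 °C ⇒ hinge +0.150·(-1.1−10) = -1.6650
  sulphur-dioxide contribution → 8.105 μm/a
  chloride contribution → 8.306 μm/a
  ⇒ r_corr(carbon steel) = 16.41 μm/a
16.4 μm/a falls in (1.3, 25] for carbon steel → category C2

C2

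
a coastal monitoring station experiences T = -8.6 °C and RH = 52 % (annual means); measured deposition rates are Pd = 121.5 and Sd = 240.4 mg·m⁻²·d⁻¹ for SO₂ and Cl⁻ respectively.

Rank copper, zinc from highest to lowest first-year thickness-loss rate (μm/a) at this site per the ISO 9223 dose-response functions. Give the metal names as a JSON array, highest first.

["zinc", "copper"]

copper: f(T) = +0.126·(T−10) [T≤10 °C] = -2.3436
  sulphur-dioxide contribution → 0.0381 μm/a
  chloride contribution → 0.1921 μm/a
  total first-year rate 0.2302 μm/a
zinc: temperature factor f = +0.038·(-18.6) = -0.7068
  sulphur-dioxide contribution → 0.575 μm/a
  chloride contribution → 0.2906 μm/a
  total first-year rate 0.8657 μm/a
Ordering by μm/a: zinc (0.866) > copper (0.23)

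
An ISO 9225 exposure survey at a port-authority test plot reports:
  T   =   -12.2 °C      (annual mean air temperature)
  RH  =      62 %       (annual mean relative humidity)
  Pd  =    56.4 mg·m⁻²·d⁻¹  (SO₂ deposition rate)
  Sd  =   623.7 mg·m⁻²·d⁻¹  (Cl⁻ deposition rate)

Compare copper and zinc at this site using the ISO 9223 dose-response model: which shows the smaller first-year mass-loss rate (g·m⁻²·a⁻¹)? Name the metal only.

copper: T≤10 °C ⇒ hinge +0.126·(-12.2−10) = -2.7972
  sulphur-dioxide contribution → 0.03576 μm/a
  chloride contribution → 0.2986 μm/a
  total first-year rate 0.3344 μm/a
  mass loss = 0.3344 μm/a × 8.96 g/cm³ = 2.996 g·m⁻²·a⁻¹
zinc: f(T) = +0.038·(T−10) [T≤10 °C] = -0.8436
  sulphur-dioxide contribution → 0.5667 μm/a
  chloride contribution → 0.3992 μm/a
  ⇒ r_corr(zinc) = 0.966 μm/a
  mass loss = 0.966 μm/a × 7.14 g/cm³ = 6.897 g·m⁻²·a⁻¹
Ordering by g·m⁻²·a⁻¹: zinc (6.9) > copper (3)

copper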